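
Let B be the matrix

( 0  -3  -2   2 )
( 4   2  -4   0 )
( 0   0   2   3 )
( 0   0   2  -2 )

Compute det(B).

-120

B is block upper-triangular with a 2×2 block and a 2×2 block on the diagonal, so its determinant equals the product of the determinants of the diagonal blocks.
det of the 2×2 block = 12
det of the 2×2 block = -10
det = (12)·(-10) = -120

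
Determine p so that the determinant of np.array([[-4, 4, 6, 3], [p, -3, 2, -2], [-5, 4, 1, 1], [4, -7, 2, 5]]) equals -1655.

Expanding along the row containing p, det(A) is linear in p: det(A) = (105)·p + (-710).
Set (105)·p + (-710) = -1655  ⇒  (105)·p = -945  ⇒  p = -9.

-9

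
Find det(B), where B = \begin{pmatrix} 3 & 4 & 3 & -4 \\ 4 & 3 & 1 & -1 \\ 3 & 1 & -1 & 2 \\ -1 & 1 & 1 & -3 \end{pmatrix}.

The determinant is -3.

Expand along row 1:
  + (3) · M_11   where M_11 = det([3 1 -1; 1 -1 2; 1 1 -3]) = 6
  − (4) · M_12   where M_12 = det([4 1 -1; 3 -1 2; -1 1 -3]) = 9
  + (3) · M_13   where M_13 = det([4 3 -1; 3 1 2; -1 1 -3]) = -3
  − (-4) · M_14   where M_14 = det([4 3 1; 3 1 -1; -1 1 1]) = 6
det = (+1)·(3)·(6) + (-1)·(4)·(9) + (+1)·(3)·(-3) + (-1)·(-4)·(6) = -3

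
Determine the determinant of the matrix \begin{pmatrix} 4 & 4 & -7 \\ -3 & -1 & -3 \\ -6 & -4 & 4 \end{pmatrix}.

14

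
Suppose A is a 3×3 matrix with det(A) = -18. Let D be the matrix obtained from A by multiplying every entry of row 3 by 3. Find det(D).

Scaling one row by 3 multiplies the determinant by 3.
det(D) = (3)·(-18) = -54

det(D) = -54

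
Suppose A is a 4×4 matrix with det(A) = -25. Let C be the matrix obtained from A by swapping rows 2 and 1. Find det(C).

The determinant is 25.

Swapping two rows multiplies the determinant by −1.
det(C) = (-1)·(-25) = 25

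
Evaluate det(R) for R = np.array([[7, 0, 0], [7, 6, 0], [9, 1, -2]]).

-84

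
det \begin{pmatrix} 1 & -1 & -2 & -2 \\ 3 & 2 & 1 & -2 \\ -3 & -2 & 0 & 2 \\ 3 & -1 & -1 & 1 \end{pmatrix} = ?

The determinant is 27.

Expand along row 3 (it has 1 zero):
  + (-3) · M_31   where M_31 = det([-1 -2 -2; 2 1 -2; -1 -1 1]) = 3
  − (-2) · M_32   where M_32 = det([1 -2 -2; 3 1 -2; 3 -1 1]) = 29
  − (2) · M_34   where M_34 = det([1 -1 -2; 3 2 1; 3 -1 -1]) = 11
det = (+1)·(-3)·(3) + (-1)·(-2)·(29) + (-1)·(2)·(11) = 27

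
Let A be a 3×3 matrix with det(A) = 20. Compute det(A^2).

det(A^2) = (det A)^2 = (20)^2 = 400

400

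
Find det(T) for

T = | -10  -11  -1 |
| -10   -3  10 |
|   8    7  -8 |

506

Expand along row 1:
  + (-10) · |-3 10; 7 -8| = (-10)·(24 − 70) = 460
  − (-11) · |-10 10; 8 -8| = −(-11)·(80 − 80) = 0
  + (-1) · |-10 -3; 8 7| = (-1)·(-70 − (-24)) = 46
Sum: (460) + (0) + (46) = 506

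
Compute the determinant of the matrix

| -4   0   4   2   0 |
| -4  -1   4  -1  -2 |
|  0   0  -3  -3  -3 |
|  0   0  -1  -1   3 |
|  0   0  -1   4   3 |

The determinant is 240.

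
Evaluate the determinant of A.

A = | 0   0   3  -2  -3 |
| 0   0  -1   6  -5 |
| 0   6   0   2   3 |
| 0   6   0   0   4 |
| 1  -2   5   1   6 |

-120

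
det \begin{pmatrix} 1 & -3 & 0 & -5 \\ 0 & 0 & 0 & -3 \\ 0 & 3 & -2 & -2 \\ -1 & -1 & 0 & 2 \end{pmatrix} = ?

Expand along row 2 (it has 3 zeros):
  + (-3) · M_24   where M_24 = det([1 -3 0; 0 3 -2; -1 -1 0]) = -8
det = (+1)·(-3)·(-8) = 24

24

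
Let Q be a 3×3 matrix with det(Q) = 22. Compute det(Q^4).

234256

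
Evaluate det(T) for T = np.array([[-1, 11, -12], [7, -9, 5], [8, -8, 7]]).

-268

Expand along column 1:
  + (-1) · |-9 5; -8 7| = (-1)·(-63 − (-40)) = 23
  − 7 · |11 -12; -8 7| = −7·(77 − 96) = 133
  + 8 · |11 -12; -9 5| = 8·(55 − 108) = -424
Sum: (23) + (133) + (-424) = -268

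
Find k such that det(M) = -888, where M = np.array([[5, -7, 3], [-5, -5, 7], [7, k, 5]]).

Expanding along the column containing k, det(M) is linear in k: det(M) = (-50)·k + (-538).
Set (-50)·k + (-538) = -888  ⇒  (-50)·k = -350  ⇒  k = 7.

7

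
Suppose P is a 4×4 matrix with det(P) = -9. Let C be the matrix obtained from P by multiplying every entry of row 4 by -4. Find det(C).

Scaling one row by -4 multiplies the determinant by -4.
det(C) = (-4)·(-9) = 36

The determinant is 36.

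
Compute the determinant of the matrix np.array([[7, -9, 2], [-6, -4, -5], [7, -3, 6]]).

Expand along column 1:
  + 7 · |-4 -5; -3 6| = 7·(-24 − 15) = -273
  − (-6) · |-9 2; -3 6| = −(-6)·(-54 − (-6)) = -288
  + 7 · |-9 2; -4 -5| = 7·(45 − (-8)) = 371
Sum: (-273) + (-288) + (371) = -190

-190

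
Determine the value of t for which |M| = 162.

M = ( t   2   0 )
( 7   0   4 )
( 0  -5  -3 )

6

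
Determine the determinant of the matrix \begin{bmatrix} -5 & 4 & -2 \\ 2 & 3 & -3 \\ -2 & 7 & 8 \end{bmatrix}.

-305

Expand along column 1:
  + (-5) · |3 -3; 7 8| = (-5)·(24 − (-21)) = -225
  − 2 · |4 -2; 7 8| = −2·(32 − (-14)) = -92
  + (-2) · |4 -2; 3 -3| = (-2)·(-12 − (-6)) = 12
Sum: (-225) + (-92) + (12) = -305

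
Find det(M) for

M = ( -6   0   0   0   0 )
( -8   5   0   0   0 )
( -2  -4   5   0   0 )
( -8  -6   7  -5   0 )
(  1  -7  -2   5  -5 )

The determinant is -3750.

M is lower triangular, so det(M) is the product of the diagonal entries:
det = (-6) · (5) · (5) · (-5) · (-5) = -3750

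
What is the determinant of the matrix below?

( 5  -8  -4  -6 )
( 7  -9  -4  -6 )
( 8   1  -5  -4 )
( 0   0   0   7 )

Expand along row 4 (it has 3 zeros):
  + (7) · M_44   where M_44 = det([5 -8 -4; 7 -9 -4; 8 1 -5]) = -95
det = (+1)·(7)·(-95) = -665

-665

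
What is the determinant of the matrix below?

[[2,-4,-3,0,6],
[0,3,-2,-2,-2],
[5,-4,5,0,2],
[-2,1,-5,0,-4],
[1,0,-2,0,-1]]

518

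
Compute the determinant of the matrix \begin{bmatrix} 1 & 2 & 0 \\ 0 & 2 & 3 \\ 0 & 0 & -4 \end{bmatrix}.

-8

The matrix is upper triangular, so the determinant is the product of the diagonal entries:
det = (1) · (2) · (-4) = -8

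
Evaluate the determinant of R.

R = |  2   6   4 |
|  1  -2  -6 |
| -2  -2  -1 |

det(R) = 34

Expand along column 1:
  + 2 · |-2 -6; -2 -1| = 2·(2 − 12) = -20
  − 1 · |6 4; -2 -1| = −1·(-6 − (-8)) = -2
  + (-2) · |6 4; -2 -6| = (-2)·(-36 − (-8)) = 56
Sum: (-20) + (-2) + (56) = 34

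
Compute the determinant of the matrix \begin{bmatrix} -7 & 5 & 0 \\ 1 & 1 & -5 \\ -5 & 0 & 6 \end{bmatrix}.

53

Expand along row 1:
  + (-7) · |1 -5; 0 6| = (-7)·(6 − 0) = -42
  − 5 · |1 -5; -5 6| = −5·(6 − 25) = 95
Sum: (-42) + (95) = 53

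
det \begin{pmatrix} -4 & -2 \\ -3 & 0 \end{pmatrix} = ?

det = (-4)·0 − (-2)·(-3) = 0 − 6 = -6

-6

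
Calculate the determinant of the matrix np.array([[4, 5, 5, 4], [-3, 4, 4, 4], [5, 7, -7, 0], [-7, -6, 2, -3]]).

750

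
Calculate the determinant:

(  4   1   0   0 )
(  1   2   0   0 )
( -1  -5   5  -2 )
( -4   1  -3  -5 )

The determinant is -217.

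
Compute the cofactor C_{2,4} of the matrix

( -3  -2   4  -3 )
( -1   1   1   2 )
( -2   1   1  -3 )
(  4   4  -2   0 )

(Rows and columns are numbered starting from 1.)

-30

Delete row 2 and column 4; the remaining 3×3 submatrix is [-3 -2 4; -2 1 1; 4 4 -2].
Its determinant is -30.
The cofactor carries sign (−1)^(2+4) = +1, so C_{2,4} = +(-30) = -30.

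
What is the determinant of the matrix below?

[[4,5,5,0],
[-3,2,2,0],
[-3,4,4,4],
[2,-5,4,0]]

The determinant is -828.

Expand along column 4 (it has 3 zeros):
  − (4) · M_34   where M_34 = det([4 5 5; -3 2 2; 2 -5 4]) = 207
det = (-1)·(4)·(207) = -828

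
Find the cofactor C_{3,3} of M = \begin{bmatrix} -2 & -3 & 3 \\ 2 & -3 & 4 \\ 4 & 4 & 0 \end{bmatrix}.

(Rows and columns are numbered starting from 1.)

12

Delete row 3 and column 3; the remaining 2×2 submatrix is [-2 -3; 2 -3].
Its determinant is (-2)·(-3) − (-3)·2 = 12.
The cofactor carries sign (−1)^(3+3) = +1, so C_{3,3} = +(12) = 12.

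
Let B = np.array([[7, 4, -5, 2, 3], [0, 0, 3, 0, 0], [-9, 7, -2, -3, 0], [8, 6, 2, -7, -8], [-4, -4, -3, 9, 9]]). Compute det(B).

-4035

Expand along row 2 (it has 4 zeros):
  − (3) · M_23   where M_23 = det([7 4 2 3; -9 7 -3 0; 8 6 -7 -8; -4 -4 9 9]) = 1345
det = (-1)·(3)·(1345) = -4035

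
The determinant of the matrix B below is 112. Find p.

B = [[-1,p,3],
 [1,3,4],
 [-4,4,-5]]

p = -3

Expanding along the column containing p, det(B) is linear in p: det(B) = (-11)·p + (79).
Set (-11)·p + (79) = 112  ⇒  (-11)·p = 33  ⇒  p = -3.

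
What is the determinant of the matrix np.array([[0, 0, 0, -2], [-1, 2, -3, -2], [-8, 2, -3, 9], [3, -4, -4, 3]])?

The determinant is -280.

Expand along row 1 (it has 3 zeros):
  − (-2) · M_14   where M_14 = det([-1 2 -3; -8 2 -3; 3 -4 -4]) = -140
det = (-1)·(-2)·(-140) = -280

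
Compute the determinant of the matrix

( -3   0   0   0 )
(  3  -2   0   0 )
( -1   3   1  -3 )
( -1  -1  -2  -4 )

The matrix is block lower-triangular with a 2×2 block and a 2×2 block on the diagonal, so its determinant equals the product of the determinants of the diagonal blocks.
det of the 2×2 block = 6
det of the 2×2 block = -10
det = (6)·(-10) = -60

-60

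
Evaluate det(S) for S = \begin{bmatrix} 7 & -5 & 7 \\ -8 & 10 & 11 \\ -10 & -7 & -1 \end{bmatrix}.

Expand along row 1:
  + 7 · |10 11; -7 -1| = 7·(-10 − (-77)) = 469
  − (-5) · |-8 11; -10 -1| = −(-5)·(8 − (-110)) = 590
  + 7 · |-8 10; -10 -7| = 7·(56 − (-100)) = 1092
Sum: (469) + (590) + (1092) = 2151

2151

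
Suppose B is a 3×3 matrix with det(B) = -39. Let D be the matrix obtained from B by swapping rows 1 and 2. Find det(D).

|D| = 39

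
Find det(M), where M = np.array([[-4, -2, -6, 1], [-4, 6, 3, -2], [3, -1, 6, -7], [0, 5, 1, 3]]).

Expand along row 4 (it has 1 zero):
  + (5) · M_42   where M_42 = det([-4 -6 1; -4 3 -2; 3 6 -7]) = 207
  − (1) · M_43   where M_43 = det([-4 -2 1; -4 6 -2; 3 -1 -7]) = 230
  + (3) · M_44   where M_44 = det([-4 -2 -6; -4 6 3; 3 -1 6]) = -138
det = (+1)·(5)·(207) + (-1)·(1)·(230) + (+1)·(3)·(-138) = 391

det(M) = 391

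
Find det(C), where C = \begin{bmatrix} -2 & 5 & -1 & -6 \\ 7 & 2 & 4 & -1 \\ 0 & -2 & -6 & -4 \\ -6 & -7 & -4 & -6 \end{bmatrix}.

The determinant is -2868.

Expand along row 3 (it has 1 zero):
  − (-2) · M_32   where M_32 = det([-2 -1 -6; 7 4 -1; -6 -4 -6]) = 32
  + (-6) · M_33   where M_33 = det([-2 5 -6; 7 2 -1; -6 -7 -6]) = 500
  − (-4) · M_34   where M_34 = det([-2 5 -1; 7 2 4; -6 -7 -4]) = 17
det = (-1)·(-2)·(32) + (+1)·(-6)·(500) + (-1)·(-4)·(17) = -2868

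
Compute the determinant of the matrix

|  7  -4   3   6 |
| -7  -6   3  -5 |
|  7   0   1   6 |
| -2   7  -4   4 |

Expand along row 3 (it has 1 zero):
  + (7) · M_31   where M_31 = det([-4 3 6; -6 3 -5; 7 -4 4]) = 17
  + (1) · M_33   where M_33 = det([7 -4 6; -7 -6 -5; -2 7 4]) = -441
  − (6) · M_34   where M_34 = det([7 -4 3; -7 -6 3; -2 7 -4]) = -26
det = (+1)·(7)·(17) + (+1)·(1)·(-441) + (-1)·(6)·(-26) = -166

-166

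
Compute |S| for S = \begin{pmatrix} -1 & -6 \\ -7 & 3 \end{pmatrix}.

det(S) = (-1)·3 − (-6)·(-7) = -3 − 42 = -45

The determinant is -45.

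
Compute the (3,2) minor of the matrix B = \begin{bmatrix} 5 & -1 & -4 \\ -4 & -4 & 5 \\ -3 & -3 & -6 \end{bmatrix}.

9

Delete row 3 and column 2; the remaining 2×2 submatrix is [5 -4; -4 5].
Its determinant is 5·5 − (-4)·(-4) = 9.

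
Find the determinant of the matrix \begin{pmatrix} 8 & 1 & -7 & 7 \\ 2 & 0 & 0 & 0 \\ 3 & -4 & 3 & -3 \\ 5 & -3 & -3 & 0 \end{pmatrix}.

Expand along row 2 (it has 3 zeros):
  − (2) · M_21   where M_21 = det([1 -7 7; -4 3 -3; -3 -3 0]) = 75
det = (-1)·(2)·(75) = -150

The determinant is -150.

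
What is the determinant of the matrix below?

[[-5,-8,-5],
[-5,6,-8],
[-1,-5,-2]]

Expand along row 1:
  + (-5) · |6 -8; -5 -2| = (-5)·(-12 − 40) = 260
  − (-8) · |-5 -8; -1 -2| = −(-8)·(10 − 8) = 16
  + (-5) · |-5 6; -1 -5| = (-5)·(25 − (-6)) = -155
Sum: (260) + (16) + (-155) = 121

The determinant is 121.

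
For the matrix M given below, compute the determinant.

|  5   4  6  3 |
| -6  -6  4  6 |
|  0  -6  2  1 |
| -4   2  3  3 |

Expand along row 3 (it has 1 zero):
  − (-6) · M_32   where M_32 = det([5 6 3; -6 4 6; -4 3 3]) = -72
  + (2) · M_33   where M_33 = det([5 4 3; -6 -6 6; -4 2 3]) = -282
  − (1) · M_34   where M_34 = det([5 4 6; -6 -6 4; -4 2 3]) = -338
det = (-1)·(-6)·(-72) + (+1)·(2)·(-282) + (-1)·(1)·(-338) = -658

The determinant is -658.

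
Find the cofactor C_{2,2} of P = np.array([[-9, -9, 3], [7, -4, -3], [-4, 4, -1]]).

The cofactor is 21.

Delete row 2 and column 2; the remaining 2×2 submatrix is [-9 3; -4 -1].
Its determinant is (-9)·(-1) − 3·(-4) = 21.
The cofactor carries sign (−1)^(2+2) = +1, so C_{2,2} = +(21) = 21.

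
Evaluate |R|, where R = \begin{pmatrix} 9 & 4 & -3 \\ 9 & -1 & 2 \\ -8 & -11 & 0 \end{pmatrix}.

Expand along column 3:
  + (-3) · |9 -1; -8 -11| = (-3)·(-99 − 8) = 321
  − 2 · |9 4; -8 -11| = −2·(-99 − (-32)) = 134
Sum: (321) + (134) = 455

|R| = 455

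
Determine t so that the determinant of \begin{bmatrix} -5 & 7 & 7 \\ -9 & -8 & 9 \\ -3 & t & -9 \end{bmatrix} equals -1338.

Expanding along the row containing t, det(M) is linear in t: det(M) = (-18)·t + (-1284).
Set (-18)·t + (-1284) = -1338  ⇒  (-18)·t = -54  ⇒  t = 3.

t = 3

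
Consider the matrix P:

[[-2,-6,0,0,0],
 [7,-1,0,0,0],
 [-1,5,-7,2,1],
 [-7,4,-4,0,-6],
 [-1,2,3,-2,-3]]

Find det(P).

P is block lower-triangular with a 2×2 block and a 3×3 block on the diagonal, so its determinant equals the product of the determinants of the diagonal blocks.
det of the 2×2 block = 44
det of the 3×3 block = 32
det = (44)·(32) = 1408

The determinant is 1408.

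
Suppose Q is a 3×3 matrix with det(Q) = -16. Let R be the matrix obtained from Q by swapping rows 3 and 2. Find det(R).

16

Swapping two rows multiplies the determinant by −1.
det(R) = (-1)·(-16) = 16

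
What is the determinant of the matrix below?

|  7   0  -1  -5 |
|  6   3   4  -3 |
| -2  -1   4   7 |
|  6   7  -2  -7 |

Expand along row 1 (it has 1 zero):
  + (7) · M_11   where M_11 = det([3 4 -3; -1 4 7; 7 -2 -7]) = 204
  + (-1) · M_13   where M_13 = det([6 3 -3; -2 -1 7; 6 7 -7]) = -144
  − (-5) · M_14   where M_14 = det([6 3 4; -2 -1 4; 6 7 -2]) = -128
det = (+1)·(7)·(204) + (+1)·(-1)·(-144) + (-1)·(-5)·(-128) = 932

932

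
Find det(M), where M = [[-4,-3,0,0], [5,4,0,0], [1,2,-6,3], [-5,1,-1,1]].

M is block lower-triangular with a 2×2 block and a 2×2 block on the diagonal, so its determinant equals the product of the determinants of the diagonal blocks.
det of the 2×2 block = -1
det of the 2×2 block = -3
det = (-1)·(-3) = 3

|M| = 3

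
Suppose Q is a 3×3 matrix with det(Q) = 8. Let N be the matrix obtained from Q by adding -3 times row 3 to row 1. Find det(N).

Adding a multiple of one row to another leaves the determinant unchanged.
det(N) = (1)·(8) = 8

det(N) = 8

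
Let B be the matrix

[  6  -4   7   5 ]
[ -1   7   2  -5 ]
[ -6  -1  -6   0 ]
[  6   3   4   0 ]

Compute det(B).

370

Expand along column 4 (it has 2 zeros):
  − (5) · M_14   where M_14 = det([-1 7 2; -6 -1 -6; 6 3 4]) = -122
  + (-5) · M_24   where M_24 = det([6 -4 7; -6 -1 -6; 6 3 4]) = 48
det = (-1)·(5)·(-122) + (+1)·(-5)·(48) = 370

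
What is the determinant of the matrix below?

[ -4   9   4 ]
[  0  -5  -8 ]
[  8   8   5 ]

Expand along column 1:
  + (-4) · |-5 -8; 8 5| = (-4)·(-25 − (-64)) = -156
  + 8 · |9 4; -5 -8| = 8·(-72 − (-20)) = -416
Sum: (-156) + (-416) = -572

The determinant is -572.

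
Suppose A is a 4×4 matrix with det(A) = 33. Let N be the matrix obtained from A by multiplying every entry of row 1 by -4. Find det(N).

Scaling one row by -4 multiplies the determinant by -4.
det(N) = (-4)·(33) = -132

-132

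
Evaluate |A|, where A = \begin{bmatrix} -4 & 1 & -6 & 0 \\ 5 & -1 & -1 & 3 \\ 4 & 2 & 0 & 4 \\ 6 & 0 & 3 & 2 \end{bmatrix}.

96

Expand along row 1 (it has 1 zero):
  + (-4) · M_11   where M_11 = det([-1 -1 3; 2 0 4; 0 3 2]) = 34
  − (1) · M_12   where M_12 = det([5 -1 3; 4 0 4; 6 3 2]) = -40
  + (-6) · M_13   where M_13 = det([5 -1 3; 4 2 4; 6 0 2]) = -32
det = (+1)·(-4)·(34) + (-1)·(1)·(-40) + (+1)·(-6)·(-32) = 96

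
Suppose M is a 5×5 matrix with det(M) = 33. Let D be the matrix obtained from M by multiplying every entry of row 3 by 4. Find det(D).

Scaling one row by 4 multiplies the determinant by 4.
det(D) = (4)·(33) = 132

det(D) = 132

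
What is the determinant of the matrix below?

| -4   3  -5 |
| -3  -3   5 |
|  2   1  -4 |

-49

Expand along row 1:
  + (-4) · |-3 5; 1 -4| = (-4)·(12 − 5) = -28
  − 3 · |-3 5; 2 -4| = −3·(12 − 10) = -6
  + (-5) · |-3 -3; 2 1| = (-5)·(-3 − (-6)) = -15
Sum: (-28) + (-6) + (-15) = -49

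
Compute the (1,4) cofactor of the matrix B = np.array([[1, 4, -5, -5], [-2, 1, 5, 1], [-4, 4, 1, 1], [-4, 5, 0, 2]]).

Delete row 1 and column 4; the remaining 3×3 submatrix is [-2 1 5; -4 4 1; -4 5 0].
Its determinant is -14.
The cofactor carries sign (−1)^(1+4) = −1, so C_{1,4} = −(-14) = 14.

14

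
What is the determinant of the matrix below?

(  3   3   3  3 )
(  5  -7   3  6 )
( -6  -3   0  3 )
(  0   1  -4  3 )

Expand along row 3 (it has 1 zero):
  + (-6) · M_31   where M_31 = det([3 3 3; -7 3 6; 1 -4 3]) = 255
  − (-3) · M_32   where M_32 = det([3 3 3; 5 3 6; 0 -4 3]) = -6
  − (3) · M_34   where M_34 = det([3 3 3; 5 -7 3; 0 1 -4]) = 150
det = (+1)·(-6)·(255) + (-1)·(-3)·(-6) + (-1)·(3)·(150) = -1998

-1998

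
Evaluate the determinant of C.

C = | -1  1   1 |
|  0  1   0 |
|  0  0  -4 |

The determinant is 4.

C is upper triangular, so det(C) is the product of the diagonal entries:
det = (-1) · (1) · (-4) = 4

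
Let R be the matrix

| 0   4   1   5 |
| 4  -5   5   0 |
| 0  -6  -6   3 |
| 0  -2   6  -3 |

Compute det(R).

1056

Expand along column 1 (it has 3 zeros):
  − (4) · M_21   where M_21 = det([4 1 5; -6 -6 3; -2 6 -3]) = -264
det = (-1)·(4)·(-264) = 1056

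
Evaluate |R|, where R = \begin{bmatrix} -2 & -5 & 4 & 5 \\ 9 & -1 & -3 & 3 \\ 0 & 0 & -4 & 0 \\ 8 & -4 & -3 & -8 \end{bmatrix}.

2640

Expand along row 3 (it has 3 zeros):
  + (-4) · M_33   where M_33 = det([-2 -5 5; 9 -1 3; 8 -4 -8]) = -660
det = (+1)·(-4)·(-660) = 2640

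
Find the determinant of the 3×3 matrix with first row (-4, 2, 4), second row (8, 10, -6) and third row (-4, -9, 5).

Expand along row 1:
  + (-4) · |10 -6; -9 5| = (-4)·(50 − 54) = 16
  − 2 · |8 -6; -4 5| = −2·(40 − 24) = -32
  + 4 · |8 10; -4 -9| = 4·(-72 − (-40)) = -128
Sum: (16) + (-32) + (-128) = -144

-144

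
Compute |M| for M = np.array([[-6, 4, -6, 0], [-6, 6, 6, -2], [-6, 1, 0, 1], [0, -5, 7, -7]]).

Expand along row 1 (it has 1 zero):
  + (-6) · M_11   where M_11 = det([6 6 -2; 1 0 1; -5 7 -7]) = -44
  − (4) · M_12   where M_12 = det([-6 6 -2; -6 0 1; 0 7 -7]) = -126
  + (-6) · M_13   where M_13 = det([-6 6 -2; -6 1 1; 0 -5 -7]) = -300
det = (+1)·(-6)·(-44) + (-1)·(4)·(-126) + (+1)·(-6)·(-300) = 2568

2568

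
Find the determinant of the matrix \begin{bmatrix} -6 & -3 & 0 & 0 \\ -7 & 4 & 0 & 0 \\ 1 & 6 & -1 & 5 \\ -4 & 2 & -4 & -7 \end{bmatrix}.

The matrix is block lower-triangular with a 2×2 block and a 2×2 block on the diagonal, so its determinant equals the product of the determinants of the diagonal blocks.
det of the 2×2 block = -45
det of the 2×2 block = 27
det = (-45)·(27) = -1215

The determinant is -1215.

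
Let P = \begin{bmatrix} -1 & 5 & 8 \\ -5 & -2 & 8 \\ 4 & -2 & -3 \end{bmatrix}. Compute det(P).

Expand along row 1:
  + (-1) · |-2 8; -2 -3| = (-1)·(6 − (-16)) = -22
  − 5 · |-5 8; 4 -3| = −5·(15 − 32) = 85
  + 8 · |-5 -2; 4 -2| = 8·(10 − (-8)) = 144
Sum: (-22) + (85) + (144) = 207

207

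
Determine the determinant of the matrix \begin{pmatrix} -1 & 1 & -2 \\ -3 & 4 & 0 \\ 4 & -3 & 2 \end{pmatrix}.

Expand along row 2:
  − (-3) · |1 -2; -3 2| = −(-3)·(2 − 6) = -12
  + 4 · |-1 -2; 4 2| = 4·(-2 − (-8)) = 24
Sum: (-12) + (24) = 12

12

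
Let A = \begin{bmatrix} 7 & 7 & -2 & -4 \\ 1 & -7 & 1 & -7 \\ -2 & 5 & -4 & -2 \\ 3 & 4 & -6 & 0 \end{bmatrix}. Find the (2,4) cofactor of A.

-220

Delete row 2 and column 4; the remaining 3×3 submatrix is [7 7 -2; -2 5 -4; 3 4 -6].
Its determinant is -220.
The cofactor carries sign (−1)^(2+4) = +1, so C_{2,4} = +(-220) = -220.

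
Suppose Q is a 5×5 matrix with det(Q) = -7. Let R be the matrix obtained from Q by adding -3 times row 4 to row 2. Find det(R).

-7

Adding a multiple of one row to another leaves the determinant unchanged.
det(R) = (1)·(-7) = -7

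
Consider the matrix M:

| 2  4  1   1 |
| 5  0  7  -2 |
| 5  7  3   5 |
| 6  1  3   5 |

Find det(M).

Expand along row 2 (it has 1 zero):
  − (5) · M_21   where M_21 = det([4 1 1; 7 3 5; 1 3 5]) = -12
  − (7) · M_23   where M_23 = det([2 4 1; 5 7 5; 6 1 5]) = 43
  + (-2) · M_24   where M_24 = det([2 4 1; 5 7 3; 6 1 3]) = 11
det = (-1)·(5)·(-12) + (-1)·(7)·(43) + (+1)·(-2)·(11) = -263

The determinant is -263.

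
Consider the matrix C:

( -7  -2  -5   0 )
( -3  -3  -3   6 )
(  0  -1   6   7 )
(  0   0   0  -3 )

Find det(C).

-288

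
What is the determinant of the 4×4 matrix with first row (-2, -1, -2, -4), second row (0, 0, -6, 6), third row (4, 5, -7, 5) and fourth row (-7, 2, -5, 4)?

Expand along row 2 (it has 2 zeros):
  − (-6) · M_23   where M_23 = det([-2 -1 -4; 4 5 5; -7 2 4]) = -141
  + (6) · M_24   where M_24 = det([-2 -1 -2; 4 5 -7; -7 2 -5]) = -133
det = (-1)·(-6)·(-141) + (+1)·(6)·(-133) = -1644

The determinant is -1644.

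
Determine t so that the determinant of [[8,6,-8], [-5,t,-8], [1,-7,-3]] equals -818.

t = -3

Expanding along the column containing t, det(M) is linear in t: det(M) = (-16)·t + (-866).
Set (-16)·t + (-866) = -818  ⇒  (-16)·t = 48  ⇒  t = -3.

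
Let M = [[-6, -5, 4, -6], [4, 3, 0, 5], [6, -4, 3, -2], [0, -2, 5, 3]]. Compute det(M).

|M| = -380

Expand along row 2 (it has 1 zero):
  − (4) · M_21   where M_21 = det([-5 4 -6; -4 3 -2; -2 5 3]) = 53
  + (3) · M_22   where M_22 = det([-6 4 -6; 6 3 -2; 0 5 3]) = -366
  + (5) · M_24   where M_24 = det([-6 -5 4; 6 -4 3; 0 -2 5]) = 186
det = (-1)·(4)·(53) + (+1)·(3)·(-366) + (+1)·(5)·(186) = -380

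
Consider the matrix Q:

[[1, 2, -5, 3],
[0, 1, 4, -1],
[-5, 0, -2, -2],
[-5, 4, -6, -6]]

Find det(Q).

|Q| = 460

Expand along row 2 (it has 1 zero):
  + (1) · M_22   where M_22 = det([1 -5 3; -5 -2 -2; -5 -6 -6]) = 160
  − (4) · M_23   where M_23 = det([1 2 3; -5 0 -2; -5 4 -6]) = -92
  + (-1) · M_24   where M_24 = det([1 2 -5; -5 0 -2; -5 4 -6]) = 68
det = (+1)·(1)·(160) + (-1)·(4)·(-92) + (+1)·(-1)·(68) = 460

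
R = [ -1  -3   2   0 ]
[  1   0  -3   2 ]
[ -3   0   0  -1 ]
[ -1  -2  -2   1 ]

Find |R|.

20

Expand along row 3 (it has 2 zeros):
  + (-3) · M_31   where M_31 = det([-3 2 0; 0 -3 2; -2 -2 1]) = -11
  − (-1) · M_34   where M_34 = det([-1 -3 2; 1 0 -3; -1 -2 -2]) = -13
det = (+1)·(-3)·(-11) + (-1)·(-1)·(-13) = 20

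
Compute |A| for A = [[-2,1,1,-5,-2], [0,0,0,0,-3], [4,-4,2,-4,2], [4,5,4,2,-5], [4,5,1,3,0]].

Expand along row 2 (it has 4 zeros):
  − (-3) · M_25   where M_25 = det([-2 1 1 -5; 4 -4 2 -4; 4 5 4 2; 4 5 1 3]) = -604
det = (-1)·(-3)·(-604) = -1812

-1812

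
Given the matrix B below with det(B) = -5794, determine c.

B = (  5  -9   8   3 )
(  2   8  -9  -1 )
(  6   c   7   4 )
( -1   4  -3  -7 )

Expanding along the row containing c, det(B) is linear in c: det(B) = (-375)·c + (-3169).
Set (-375)·c + (-3169) = -5794  ⇒  (-375)·c = -2625  ⇒  c = 7.

7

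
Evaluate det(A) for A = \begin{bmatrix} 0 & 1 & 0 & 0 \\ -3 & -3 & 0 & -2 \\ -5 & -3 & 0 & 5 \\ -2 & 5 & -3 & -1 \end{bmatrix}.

Expand along row 1 (it has 3 zeros):
  − (1) · M_12   where M_12 = det([-3 0 -2; -5 0 5; -2 -3 -1]) = -75
det = (-1)·(1)·(-75) = 75

The determinant is 75.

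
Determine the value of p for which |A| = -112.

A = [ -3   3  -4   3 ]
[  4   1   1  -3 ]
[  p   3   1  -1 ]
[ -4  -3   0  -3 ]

Expanding along the row containing p, det(A) is linear in p: det(A) = (-48)·p + (320).
Set (-48)·p + (320) = -112  ⇒  (-48)·p = -432  ⇒  p = 9.

p = 9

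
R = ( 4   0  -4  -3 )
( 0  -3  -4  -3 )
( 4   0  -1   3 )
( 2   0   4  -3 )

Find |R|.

486

Expand along column 2 (it has 3 zeros):
  + (-3) · M_22   where M_22 = det([4 -4 -3; 4 -1 3; 2 4 -3]) = -162
det = (+1)·(-3)·(-162) = 486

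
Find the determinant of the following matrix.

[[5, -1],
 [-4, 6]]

26

det = 5·6 − (-1)·(-4) = 30 − 4 = 26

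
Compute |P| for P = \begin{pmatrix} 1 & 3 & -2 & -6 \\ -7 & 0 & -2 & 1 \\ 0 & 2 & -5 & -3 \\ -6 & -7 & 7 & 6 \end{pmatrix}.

Expand along row 2 (it has 1 zero):
  − (-7) · M_21   where M_21 = det([3 -2 -6; 2 -5 -3; -7 7 6]) = 81
  − (-2) · M_23   where M_23 = det([1 3 -6; 0 2 -3; -6 -7 6]) = -27
  + (1) · M_24   where M_24 = det([1 3 -2; 0 2 -5; -6 -7 7]) = 45
det = (-1)·(-7)·(81) + (-1)·(-2)·(-27) + (+1)·(1)·(45) = 558

The determinant is 558.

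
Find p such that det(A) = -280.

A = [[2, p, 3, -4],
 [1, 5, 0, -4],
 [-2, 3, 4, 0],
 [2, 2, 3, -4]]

p = 9

Expanding along the column containing p, det(A) is linear in p: det(A) = (-40)·p + (80).
Set (-40)·p + (80) = -280  ⇒  (-40)·p = -360  ⇒  p = 9.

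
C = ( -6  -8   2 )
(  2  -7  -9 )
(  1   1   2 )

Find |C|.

Expand along column 1:
  + (-6) · |-7 -9; 1 2| = (-6)·(-14 − (-9)) = 30
  − 2 · |-8 2; 1 2| = −2·(-16 − 2) = 36
  + 1 · |-8 2; -7 -9| = 1·(72 − (-14)) = 86
Sum: (30) + (36) + (86) = 152

det(C) = 152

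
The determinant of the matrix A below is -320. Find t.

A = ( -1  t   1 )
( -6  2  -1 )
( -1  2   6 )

t = -8

Expanding along the column containing t, det(A) is linear in t: det(A) = (37)·t + (-24).
Set (37)·t + (-24) = -320  ⇒  (37)·t = -296  ⇒  t = -8.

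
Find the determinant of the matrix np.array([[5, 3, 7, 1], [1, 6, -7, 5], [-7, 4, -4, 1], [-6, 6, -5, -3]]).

-2757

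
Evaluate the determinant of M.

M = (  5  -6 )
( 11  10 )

The determinant is 116.

det(M) = 5·10 − (-6)·11 = 50 − (-66) = 116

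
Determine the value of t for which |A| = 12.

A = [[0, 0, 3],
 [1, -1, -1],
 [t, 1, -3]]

3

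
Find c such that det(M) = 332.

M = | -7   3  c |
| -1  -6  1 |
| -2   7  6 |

Expanding along the row containing c, det(M) is linear in c: det(M) = (-19)·c + (313).
Set (-19)·c + (313) = 332  ⇒  (-19)·c = 19  ⇒  c = -1.

-1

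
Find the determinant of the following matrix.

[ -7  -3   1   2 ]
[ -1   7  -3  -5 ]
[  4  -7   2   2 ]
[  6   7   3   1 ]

-571

Expand along row 1:
  + (-7) · M_11   where M_11 = det([7 -3 -5; -7 2 2; 7 3 1]) = 84
  − (-3) · M_12   where M_12 = det([-1 -3 -5; 4 2 2; 6 3 1]) = -20
  + (1) · M_13   where M_13 = det([-1 7 -5; 4 -7 2; 6 7 1]) = -273
  − (2) · M_14   where M_14 = det([-1 7 -3; 4 -7 2; 6 7 3]) = -175
det = (+1)·(-7)·(84) + (-1)·(-3)·(-20) + (+1)·(1)·(-273) + (-1)·(2)·(-175) = -571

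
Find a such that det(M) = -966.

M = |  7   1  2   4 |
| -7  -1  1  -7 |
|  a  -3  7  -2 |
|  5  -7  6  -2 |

Expanding along the column containing a, det(M) is linear in a: det(M) = (138)·a + (-828).
Set (138)·a + (-828) = -966  ⇒  (138)·a = -138  ⇒  a = -1.

a = -1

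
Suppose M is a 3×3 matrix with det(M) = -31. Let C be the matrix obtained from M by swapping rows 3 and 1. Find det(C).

31

Swapping two rows multiplies the determinant by −1.
det(C) = (-1)·(-31) = 31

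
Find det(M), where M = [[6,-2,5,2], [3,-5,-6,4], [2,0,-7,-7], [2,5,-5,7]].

5779

Expand along row 3 (it has 1 zero):
  + (2) · M_31   where M_31 = det([-2 5 2; -5 -6 4; 5 -5 7]) = 429
  + (-7) · M_33   where M_33 = det([6 -2 2; 3 -5 4; 2 5 7]) = -254
  − (-7) · M_34   where M_34 = det([6 -2 5; 3 -5 -6; 2 5 -5]) = 449
det = (+1)·(2)·(429) + (+1)·(-7)·(-254) + (-1)·(-7)·(449) = 5779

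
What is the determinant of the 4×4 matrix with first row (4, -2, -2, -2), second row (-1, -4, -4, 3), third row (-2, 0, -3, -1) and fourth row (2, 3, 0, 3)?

The determinant is 474.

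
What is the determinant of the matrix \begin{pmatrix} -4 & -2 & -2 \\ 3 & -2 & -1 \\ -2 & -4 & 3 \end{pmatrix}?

86

Expand along row 1:
  + (-4) · |-2 -1; -4 3| = (-4)·(-6 − 4) = 40
  − (-2) · |3 -1; -2 3| = −(-2)·(9 − 2) = 14
  + (-2) · |3 -2; -2 -4| = (-2)·(-12 − 4) = 32
Sum: (40) + (14) + (32) = 86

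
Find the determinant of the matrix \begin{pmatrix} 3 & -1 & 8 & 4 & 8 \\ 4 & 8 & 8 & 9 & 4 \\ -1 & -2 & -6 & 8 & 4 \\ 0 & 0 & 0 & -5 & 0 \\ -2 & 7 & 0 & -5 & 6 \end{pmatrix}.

The determinant is 13880.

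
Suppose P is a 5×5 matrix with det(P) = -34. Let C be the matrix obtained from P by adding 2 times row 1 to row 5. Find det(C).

Adding a multiple of one row to another leaves the determinant unchanged.
det(C) = (1)·(-34) = -34

The determinant is -34.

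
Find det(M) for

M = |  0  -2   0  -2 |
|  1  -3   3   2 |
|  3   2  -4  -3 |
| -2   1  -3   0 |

Expand along row 1 (it has 2 zeros):
  − (-2) · M_12   where M_12 = det([1 3 2; 3 -4 -3; -2 -3 0]) = -25
  − (-2) · M_14   where M_14 = det([1 -3 3; 3 2 -4; -2 1 -3]) = -32
det = (-1)·(-2)·(-25) + (-1)·(-2)·(-32) = -114

-114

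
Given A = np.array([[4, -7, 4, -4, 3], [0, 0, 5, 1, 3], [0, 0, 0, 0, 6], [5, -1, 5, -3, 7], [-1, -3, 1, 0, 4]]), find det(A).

162

Expand along row 3 (it has 4 zeros):
  + (6) · M_35   where M_35 = det([4 -7 4 -4; 0 0 5 1; 5 -1 5 -3; -1 -3 1 0]) = 27
det = (+1)·(6)·(27) = 162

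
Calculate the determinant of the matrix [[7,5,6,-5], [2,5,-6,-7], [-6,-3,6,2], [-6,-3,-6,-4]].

Expand along row 1:
  + (7) · M_11   where M_11 = det([5 -6 -7; -3 6 2; -3 -6 -4]) = -204
  − (5) · M_12   where M_12 = det([2 -6 -7; -6 6 2; -6 -6 -4]) = -312
  + (6) · M_13   where M_13 = det([2 5 -7; -6 -3 2; -6 -3 -4]) = -144
  − (-5) · M_14   where M_14 = det([2 5 -6; -6 -3 6; -6 -3 -6]) = -288
det = (+1)·(7)·(-204) + (-1)·(5)·(-312) + (+1)·(6)·(-144) + (-1)·(-5)·(-288) = -2172

-2172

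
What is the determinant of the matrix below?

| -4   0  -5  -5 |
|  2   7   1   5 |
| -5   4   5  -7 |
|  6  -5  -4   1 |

2365

Expand along row 1 (it has 1 zero):
  + (-4) · M_11   where M_11 = det([7 1 5; 4 5 -7; -5 -4 1]) = -85
  + (-5) · M_13   where M_13 = det([2 7 5; -5 4 -7; 6 -5 1]) = -316
  − (-5) · M_14   where M_14 = det([2 7 1; -5 4 5; 6 -5 -4]) = 89
det = (+1)·(-4)·(-85) + (+1)·(-5)·(-316) + (-1)·(-5)·(89) = 2365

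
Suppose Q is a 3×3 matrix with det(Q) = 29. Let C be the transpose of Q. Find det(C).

The determinant is 29.

det(Qᵀ) = det(Q).
det(C) = (1)·(29) = 29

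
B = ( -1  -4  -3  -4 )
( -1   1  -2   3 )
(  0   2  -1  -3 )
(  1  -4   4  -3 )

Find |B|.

Expand along row 3 (it has 1 zero):
  − (2) · M_32   where M_32 = det([-1 -3 -4; -1 -2 3; 1 4 -3]) = 14
  + (-1) · M_33   where M_33 = det([-1 -4 -4; -1 1 3; 1 -4 -3]) = -21
  − (-3) · M_34   where M_34 = det([-1 -4 -3; -1 1 -2; 1 -4 4]) = -13
det = (-1)·(2)·(14) + (+1)·(-1)·(-21) + (-1)·(-3)·(-13) = -46

The determinant is -46.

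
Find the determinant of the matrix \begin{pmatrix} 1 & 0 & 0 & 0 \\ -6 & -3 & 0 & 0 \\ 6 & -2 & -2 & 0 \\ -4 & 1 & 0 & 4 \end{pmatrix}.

The matrix is lower triangular, so the determinant is the product of the diagonal entries:
det = (1) · (-3) · (-2) · (4) = 24

The determinant is 24.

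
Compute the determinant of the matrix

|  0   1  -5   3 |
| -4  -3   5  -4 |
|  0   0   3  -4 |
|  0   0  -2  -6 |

The matrix is block upper-triangular with a 2×2 block and a 2×2 block on the diagonal, so its determinant equals the product of the determinants of the diagonal blocks.
det of the 2×2 block = 4
det of the 2×2 block = -26
det = (4)·(-26) = -104

-104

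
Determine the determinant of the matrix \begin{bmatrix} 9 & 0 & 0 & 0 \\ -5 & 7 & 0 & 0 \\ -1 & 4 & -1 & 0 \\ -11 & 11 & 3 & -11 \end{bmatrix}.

The matrix is lower triangular, so the determinant is the product of the diagonal entries:
det = (9) · (7) · (-1) · (-11) = 693

693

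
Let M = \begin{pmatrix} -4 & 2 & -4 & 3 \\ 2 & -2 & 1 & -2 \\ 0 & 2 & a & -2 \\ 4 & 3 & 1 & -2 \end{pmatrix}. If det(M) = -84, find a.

a = 0

Expanding along the row containing a, det(M) is linear in a: det(M) = (-6)·a + (-84).
Set (-6)·a + (-84) = -84  ⇒  (-6)·a = 0  ⇒  a = 0.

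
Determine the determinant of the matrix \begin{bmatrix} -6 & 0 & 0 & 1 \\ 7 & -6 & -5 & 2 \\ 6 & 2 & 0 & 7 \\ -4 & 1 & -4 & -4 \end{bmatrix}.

The determinant is 1824.

Expand along row 1 (it has 2 zeros):
  + (-6) · M_11   where M_11 = det([-6 -5 2; 2 0 7; 1 -4 -4]) = -259
  − (1) · M_14   where M_14 = det([7 -6 -5; 6 2 0; -4 1 -4]) = -270
det = (+1)·(-6)·(-259) + (-1)·(1)·(-270) = 1824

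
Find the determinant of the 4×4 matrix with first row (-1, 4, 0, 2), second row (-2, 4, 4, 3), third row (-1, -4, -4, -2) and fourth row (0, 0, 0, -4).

Expand along row 4 (it has 3 zeros):
  + (-4) · M_44   where M_44 = det([-1 4 0; -2 4 4; -1 -4 -4]) = -48
det = (+1)·(-4)·(-48) = 192

192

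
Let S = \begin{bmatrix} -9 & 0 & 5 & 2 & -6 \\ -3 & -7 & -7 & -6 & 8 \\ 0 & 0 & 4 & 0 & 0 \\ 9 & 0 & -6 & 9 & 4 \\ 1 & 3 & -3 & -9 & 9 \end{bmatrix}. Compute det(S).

Expand along row 3 (it has 4 zeros):
  + (4) · M_33   where M_33 = det([-9 0 2 -6; -3 -7 -6 8; 9 0 9 4; 1 3 -9 9]) = 7279
det = (+1)·(4)·(7279) = 29116

29116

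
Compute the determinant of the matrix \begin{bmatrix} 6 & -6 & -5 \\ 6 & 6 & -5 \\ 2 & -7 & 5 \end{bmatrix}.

480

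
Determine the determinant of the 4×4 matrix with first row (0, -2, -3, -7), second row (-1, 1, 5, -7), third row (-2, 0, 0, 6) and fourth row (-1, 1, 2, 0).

Expand along row 3 (it has 2 zeros):
  + (-2) · M_31   where M_31 = det([-2 -3 -7; 1 5 -7; 1 2 0]) = 14
  − (6) · M_34   where M_34 = det([0 -2 -3; -1 1 5; -1 1 2]) = 6
det = (+1)·(-2)·(14) + (-1)·(6)·(6) = -64

-64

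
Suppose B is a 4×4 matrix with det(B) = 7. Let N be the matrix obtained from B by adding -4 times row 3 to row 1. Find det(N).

7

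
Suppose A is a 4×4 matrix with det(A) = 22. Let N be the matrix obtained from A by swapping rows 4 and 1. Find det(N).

det(N) = -22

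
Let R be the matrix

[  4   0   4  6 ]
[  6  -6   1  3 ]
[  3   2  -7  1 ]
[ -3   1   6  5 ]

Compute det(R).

Expand along row 1 (it has 1 zero):
  + (4) · M_11   where M_11 = det([-6 1 3; 2 -7 1; 1 6 5]) = 294
  + (4) · M_13   where M_13 = det([6 -6 3; 3 2 1; -3 1 5]) = 189
  − (6) · M_14   where M_14 = det([6 -6 1; 3 2 -7; -3 1 6]) = 105
det = (+1)·(4)·(294) + (+1)·(4)·(189) + (-1)·(6)·(105) = 1302

|R| = 1302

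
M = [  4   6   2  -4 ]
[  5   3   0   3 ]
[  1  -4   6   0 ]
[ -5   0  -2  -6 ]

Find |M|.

The determinant is 220.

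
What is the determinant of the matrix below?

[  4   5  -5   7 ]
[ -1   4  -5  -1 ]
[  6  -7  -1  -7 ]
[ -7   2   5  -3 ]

Expand along row 1:
  + (4) · M_11   where M_11 = det([4 -5 -1; -7 -1 -7; 2 5 -3]) = 360
  − (5) · M_12   where M_12 = det([-1 -5 -1; 6 -1 -7; -7 5 -3]) = -396
  + (-5) · M_13   where M_13 = det([-1 4 -1; 6 -7 -7; -7 2 -3]) = 270
  − (7) · M_14   where M_14 = det([-1 4 -5; 6 -7 -1; -7 2 5]) = 126
det = (+1)·(4)·(360) + (-1)·(5)·(-396) + (+1)·(-5)·(270) + (-1)·(7)·(126) = 1188

1188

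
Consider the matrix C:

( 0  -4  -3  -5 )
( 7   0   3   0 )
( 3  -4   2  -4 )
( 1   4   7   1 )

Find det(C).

-516

Expand along row 2 (it has 2 zeros):
  − (7) · M_21   where M_21 = det([-4 -3 -5; -4 2 -4; 4 7 1]) = 96
  − (3) · M_23   where M_23 = det([0 -4 -5; 3 -4 -4; 1 4 1]) = -52
det = (-1)·(7)·(96) + (-1)·(3)·(-52) = -516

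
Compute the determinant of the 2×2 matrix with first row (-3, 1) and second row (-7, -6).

The determinant is 25.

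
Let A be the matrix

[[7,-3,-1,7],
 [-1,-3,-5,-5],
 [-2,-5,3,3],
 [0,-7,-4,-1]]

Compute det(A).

Expand along row 4 (it has 1 zero):
  + (-7) · M_42   where M_42 = det([7 -1 7; -1 -5 -5; -2 3 3]) = -104
  − (-4) · M_43   where M_43 = det([7 -3 7; -1 -3 -5; -2 -5 3]) = -284
  + (-1) · M_44   where M_44 = det([7 -3 -1; -1 -3 -5; -2 -5 3]) = -276
det = (+1)·(-7)·(-104) + (-1)·(-4)·(-284) + (+1)·(-1)·(-276) = -132

det(A) = -132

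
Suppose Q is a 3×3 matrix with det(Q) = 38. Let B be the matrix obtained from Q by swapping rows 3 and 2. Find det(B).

-38

Swapping two rows multiplies the determinant by −1.
det(B) = (-1)·(38) = -38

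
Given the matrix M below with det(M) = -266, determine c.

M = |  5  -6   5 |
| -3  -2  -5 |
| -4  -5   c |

c = 2

Expanding along the column containing c, det(M) is linear in c: det(M) = (-28)·c + (-210).
Set (-28)·c + (-210) = -266  ⇒  (-28)·c = -56  ⇒  c = 2.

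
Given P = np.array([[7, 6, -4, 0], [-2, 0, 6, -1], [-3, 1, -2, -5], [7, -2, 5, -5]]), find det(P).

|P| = 2713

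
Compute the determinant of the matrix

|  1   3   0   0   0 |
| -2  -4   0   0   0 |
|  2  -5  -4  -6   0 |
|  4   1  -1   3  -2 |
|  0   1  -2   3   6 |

The matrix is block lower-triangular with a 2×2 block and a 3×3 block on the diagonal, so its determinant equals the product of the determinants of the diagonal blocks.
det of the 2×2 block = 2
det of the 3×3 block = -156
det = (2)·(-156) = -312

-312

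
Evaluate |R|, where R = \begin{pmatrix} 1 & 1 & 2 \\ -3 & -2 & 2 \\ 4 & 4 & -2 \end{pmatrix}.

Expand along column 1:
  + 1 · |-2 2; 4 -2| = 1·(4 − 8) = -4
  − (-3) · |1 2; 4 -2| = −(-3)·(-2 − 8) = -30
  + 4 · |1 2; -2 2| = 4·(2 − (-4)) = 24
Sum: (-4) + (-30) + (24) = -10

-10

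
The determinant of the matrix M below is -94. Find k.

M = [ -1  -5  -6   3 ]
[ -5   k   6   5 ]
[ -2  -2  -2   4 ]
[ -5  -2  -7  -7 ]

Expanding along the column containing k, det(M) is linear in k: det(M) = (174)·k + (-790).
Set (174)·k + (-790) = -94  ⇒  (174)·k = 696  ⇒  k = 4.

k = 4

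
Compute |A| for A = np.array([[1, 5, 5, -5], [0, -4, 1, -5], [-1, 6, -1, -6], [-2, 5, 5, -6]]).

-918

Expand along row 2 (it has 1 zero):
  + (-4) · M_22   where M_22 = det([1 5 -5; -1 -1 -6; -2 5 -6]) = 101
  − (1) · M_23   where M_23 = det([1 5 -5; -1 6 -6; -2 5 -6]) = -11
  + (-5) · M_24   where M_24 = det([1 5 5; -1 6 -1; -2 5 5]) = 105
det = (+1)·(-4)·(101) + (-1)·(1)·(-11) + (+1)·(-5)·(105) = -918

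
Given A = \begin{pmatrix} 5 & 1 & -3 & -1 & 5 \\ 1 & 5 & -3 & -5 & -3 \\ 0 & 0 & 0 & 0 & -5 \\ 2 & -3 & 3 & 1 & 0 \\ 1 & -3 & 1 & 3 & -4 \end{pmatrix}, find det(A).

|A| = 0

Expand along row 3 (it has 4 zeros):
  + (-5) · M_35   where M_35 = det([5 1 -3 -1; 1 5 -3 -5; 2 -3 3 1; 1 -3 1 3]) = 0
det = (+1)·(-5)·(0) = 0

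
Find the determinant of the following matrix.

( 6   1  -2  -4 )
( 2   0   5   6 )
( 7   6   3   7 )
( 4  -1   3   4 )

-414

Expand along row 2 (it has 1 zero):
  − (2) · M_21   where M_21 = det([1 -2 -4; 6 3 7; -1 3 4]) = -31
  − (5) · M_23   where M_23 = det([6 1 -4; 7 6 7; 4 -1 4]) = 310
  + (6) · M_24   where M_24 = det([6 1 -2; 7 6 3; 4 -1 3]) = 179
det = (-1)·(2)·(-31) + (-1)·(5)·(310) + (+1)·(6)·(179) = -414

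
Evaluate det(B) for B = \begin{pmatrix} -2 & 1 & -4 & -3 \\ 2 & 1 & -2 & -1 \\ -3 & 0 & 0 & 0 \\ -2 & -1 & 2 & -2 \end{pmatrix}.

The determinant is 18.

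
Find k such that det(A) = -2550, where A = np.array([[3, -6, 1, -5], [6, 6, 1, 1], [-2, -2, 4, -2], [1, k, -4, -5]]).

8

Expanding along the row containing k, det(A) is linear in k: det(A) = (-138)·k + (-1446).
Set (-138)·k + (-1446) = -2550  ⇒  (-138)·k = -1104  ⇒  k = 8.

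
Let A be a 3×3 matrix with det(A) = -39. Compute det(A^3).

-59319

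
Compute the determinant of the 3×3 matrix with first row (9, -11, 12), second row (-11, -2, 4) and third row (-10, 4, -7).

The determinant is 501.

Expand along column 1:
  + 9 · |-2 4; 4 -7| = 9·(14 − 16) = -18
  − (-11) · |-11 12; 4 -7| = −(-11)·(77 − 48) = 319
  + (-10) · |-11 12; -2 4| = (-10)·(-44 − (-24)) = 200
Sum: (-18) + (319) + (200) = 501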